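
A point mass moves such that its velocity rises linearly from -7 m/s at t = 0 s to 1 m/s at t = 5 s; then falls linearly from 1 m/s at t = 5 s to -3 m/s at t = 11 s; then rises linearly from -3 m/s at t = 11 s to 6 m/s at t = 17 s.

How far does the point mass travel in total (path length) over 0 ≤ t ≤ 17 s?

Total distance travelled is ∫|v| dt — sum the magnitudes of each area piece.
0–5 s: v = 0 at t = 4.375 s; triangle areas 15.3125 + 0.3125 = 15.625 m
5–11 s: v = 0 at t = 6.5 s; triangle areas 0.75 + 6.75 = 7.5 m
11–17 s: v = 0 at t = 13 s; triangle areas 3 + 12 = 15 m
Total distance = 38.125 m

38.125 m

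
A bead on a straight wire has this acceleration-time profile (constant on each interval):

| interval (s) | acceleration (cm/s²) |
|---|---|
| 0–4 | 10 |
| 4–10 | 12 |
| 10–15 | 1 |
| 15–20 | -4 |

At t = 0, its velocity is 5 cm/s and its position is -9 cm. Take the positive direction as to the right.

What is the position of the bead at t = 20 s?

On each constant-a segment, Δv = aΔt and Δx = v₀Δt + ½aΔt²; chain segment to segment.
0–4 s: v starts 5 cm/s; Δx = 5·4 + ½·10·4² = 100 cm; v ends 45 cm/s.
4–10 s: v starts 45 cm/s; Δx = 45·6 + ½·12·6² = 486 cm; v ends 117 cm/s.
10–15 s: v starts 117 cm/s; Δx = 117·5 + ½·1·5² = 597.5 cm; v ends 122 cm/s.
15–20 s: v starts 122 cm/s; Δx = 122·5 + ½·-4·5² = 560 cm; v ends 102 cm/s.
x(20) = -9 + Σ Δx = 1734.5 cm.

1734.5 cm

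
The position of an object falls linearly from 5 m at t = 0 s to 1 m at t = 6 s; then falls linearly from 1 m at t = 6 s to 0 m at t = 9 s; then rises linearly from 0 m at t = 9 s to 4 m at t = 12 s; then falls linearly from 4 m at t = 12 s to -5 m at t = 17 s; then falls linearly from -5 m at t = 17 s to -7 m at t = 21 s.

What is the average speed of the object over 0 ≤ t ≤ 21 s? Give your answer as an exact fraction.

20/21 m/s

Average speed = (total path length)/(elapsed time); on a piecewise-linear x-t graph the path length is Σ|Δx|.
0–6 s: |Δx| = |1 − 5| = 4 m
6–9 s: |Δx| = |0 − 1| = 1 m
9–12 s: |Δx| = |4 − 0| = 4 m
12–17 s: |Δx| = |-5 − 4| = 9 m
17–21 s: |Δx| = |-7 − -5| = 2 m
Total path = 20 m; average speed = 20/21 = 20/21 m/s.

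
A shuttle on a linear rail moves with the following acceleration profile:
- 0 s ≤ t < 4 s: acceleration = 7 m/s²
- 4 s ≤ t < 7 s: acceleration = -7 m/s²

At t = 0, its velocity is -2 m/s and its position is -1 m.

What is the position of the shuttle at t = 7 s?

On each constant-a segment, Δv = aΔt and Δx = v₀Δt + ½aΔt²; chain segment to segment.
0–4 s: v starts -2 m/s; Δx = -2·4 + ½·7·4² = 48 m; v ends 26 m/s.
4–7 s: v starts 26 m/s; Δx = 26·3 + ½·-7·3² = 46.5 m; v ends 5 m/s.
x(7) = -1 + Σ Δx = 93.5 m.

93.5 m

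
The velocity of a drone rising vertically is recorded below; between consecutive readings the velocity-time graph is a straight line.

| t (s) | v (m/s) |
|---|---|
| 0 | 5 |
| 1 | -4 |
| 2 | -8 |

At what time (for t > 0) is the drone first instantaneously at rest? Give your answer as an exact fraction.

v changes sign on 0–1 s (from 5 to -4); the graph is linear there, so v = 0 at t = 0 + (-5)·(1 − 0)/(-4 − 5) = 5/9 s.

t = 5/9 s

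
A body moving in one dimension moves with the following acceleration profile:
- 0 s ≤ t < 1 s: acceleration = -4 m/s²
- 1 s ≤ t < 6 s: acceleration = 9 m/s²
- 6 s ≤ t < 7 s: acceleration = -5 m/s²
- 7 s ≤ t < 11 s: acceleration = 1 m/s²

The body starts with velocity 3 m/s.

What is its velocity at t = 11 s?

43 m/s

Δv equals the area under the a-t graph; then v = v₀ + Δv.
0–1 s: -4 × 1 = -4 m/s
1–6 s: 9 × 5 = 45 m/s
6–7 s: -5 × 1 = -5 m/s
7–11 s: 1 × 4 = 4 m/s
Δv = 40 m/s, so v(11) = 3 + (40) = 43 m/s.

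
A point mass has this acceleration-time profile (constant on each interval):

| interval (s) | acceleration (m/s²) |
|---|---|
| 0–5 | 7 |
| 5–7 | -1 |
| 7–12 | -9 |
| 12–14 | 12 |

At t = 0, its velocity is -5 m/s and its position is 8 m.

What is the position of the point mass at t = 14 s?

146 m

On each constant-a segment, Δv = aΔt and Δx = v₀Δt + ½aΔt²; chain segment to segment.
0–5 s: v starts -5 m/s; Δx = -5·5 + ½·7·5² = 62.5 m; v ends 30 m/s.
5–7 s: v starts 30 m/s; Δx = 30·2 + ½·-1·2² = 58 m; v ends 28 m/s.
7–12 s: v starts 28 m/s; Δx = 28·5 + ½·-9·5² = 27.5 m; v ends -17 m/s.
12–14 s: v starts -17 m/s; Δx = -17·2 + ½·12·2² = -10 m; v ends 7 m/s.
x(14) = 8 + Σ Δx = 146 m.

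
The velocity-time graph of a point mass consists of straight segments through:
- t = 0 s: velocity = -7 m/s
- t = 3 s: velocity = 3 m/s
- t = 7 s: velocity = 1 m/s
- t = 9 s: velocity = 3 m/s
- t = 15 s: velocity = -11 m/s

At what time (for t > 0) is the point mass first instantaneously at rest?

t = 2.1 s

v changes sign on 0–3 s (from -7 to 3); the graph is linear there, so v = 0 at t = 0 + (7)·(3 − 0)/(3 − -7) = 2.1 s.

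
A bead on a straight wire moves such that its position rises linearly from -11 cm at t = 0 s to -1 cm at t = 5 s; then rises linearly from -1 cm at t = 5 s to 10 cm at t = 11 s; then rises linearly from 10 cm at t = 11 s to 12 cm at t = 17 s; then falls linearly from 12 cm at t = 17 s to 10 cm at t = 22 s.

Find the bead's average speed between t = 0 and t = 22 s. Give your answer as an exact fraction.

Average speed = (total path length)/(elapsed time); on a piecewise-linear x-t graph the path length is Σ|Δx|.
0–5 s: |Δx| = |-1 − -11| = 10 cm
5–11 s: |Δx| = |10 − -1| = 11 cm
11–17 s: |Δx| = |12 − 10| = 2 cm
17–22 s: |Δx| = |10 − 12| = 2 cm
Total path = 25 cm; average speed = 25/22 = 25/22 cm/s.

25/22 cm/s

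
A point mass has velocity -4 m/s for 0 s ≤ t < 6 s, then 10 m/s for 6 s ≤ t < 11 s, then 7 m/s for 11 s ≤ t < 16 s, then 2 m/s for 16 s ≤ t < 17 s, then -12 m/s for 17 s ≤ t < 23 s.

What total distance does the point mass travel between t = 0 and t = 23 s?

Distance (not displacement) is the total path length: add the absolute areas under v-t.
0–6 s: |-4| × 6 = 24 m
6–11 s: |10| × 5 = 50 m
11–16 s: |7| × 5 = 35 m
16–17 s: |2| × 1 = 2 m
17–23 s: |-12| × 6 = 72 m
Total distance = 183 m

183 m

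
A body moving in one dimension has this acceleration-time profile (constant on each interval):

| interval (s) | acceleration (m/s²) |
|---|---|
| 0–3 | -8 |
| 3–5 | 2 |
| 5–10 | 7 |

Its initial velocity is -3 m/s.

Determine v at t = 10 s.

Δv equals the area under the a-t graph; then v = v₀ + Δv.
0–3 s: -8 × 3 = -24 m/s
3–5 s: 2 × 2 = 4 m/s
5–10 s: 7 × 5 = 35 m/s
Δv = 15 m/s, so v(10) = -3 + (15) = 12 m/s.

12 m/s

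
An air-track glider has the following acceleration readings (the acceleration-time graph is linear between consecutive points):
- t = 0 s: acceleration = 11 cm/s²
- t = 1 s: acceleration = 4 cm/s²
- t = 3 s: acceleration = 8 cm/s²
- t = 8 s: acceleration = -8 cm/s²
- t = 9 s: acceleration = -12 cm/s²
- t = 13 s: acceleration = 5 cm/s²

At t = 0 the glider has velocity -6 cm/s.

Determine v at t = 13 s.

Δv equals the area under the a-t graph; then v = v₀ + Δv.
0–1 s: ½(11 + 4)(1) = 7.5 cm/s
1–3 s: ½(4 + 8)(2) = 12 cm/s
3–8 s: ½(8 + -8)(5) = 0 cm/s
8–9 s: ½(-8 + -12)(1) = -10 cm/s
9–13 s: ½(-12 + 5)(4) = -14 cm/s
Δv = -4.5 cm/s, so v(13) = -6 + (-4.5) = -10.5 cm/s.

-10.5 cm/s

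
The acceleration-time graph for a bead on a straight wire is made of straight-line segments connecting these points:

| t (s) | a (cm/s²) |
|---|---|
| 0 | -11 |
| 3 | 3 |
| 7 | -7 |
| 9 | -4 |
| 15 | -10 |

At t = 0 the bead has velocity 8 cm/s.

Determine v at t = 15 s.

Δv equals the area under the a-t graph; then v = v₀ + Δv.
0–3 s: ½(-11 + 3)(3) = -12 cm/s
3–7 s: ½(3 + -7)(4) = -8 cm/s
7–9 s: ½(-7 + -4)(2) = -11 cm/s
9–15 s: ½(-4 + -10)(6) = -42 cm/s
Δv = -73 cm/s, so v(15) = 8 + (-73) = -65 cm/s.

-65 cm/s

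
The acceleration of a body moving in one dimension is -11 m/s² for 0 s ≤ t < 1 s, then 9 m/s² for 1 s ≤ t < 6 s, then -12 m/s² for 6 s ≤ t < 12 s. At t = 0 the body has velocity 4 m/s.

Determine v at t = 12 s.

-34 m/s

Δv equals the area under the a-t graph; then v = v₀ + Δv.
0–1 s: -11 × 1 = -11 m/s
1–6 s: 9 × 5 = 45 m/s
6–12 s: -12 × 6 = -72 m/s
Δv = -38 m/s, so v(12) = 4 + (-38) = -34 m/s.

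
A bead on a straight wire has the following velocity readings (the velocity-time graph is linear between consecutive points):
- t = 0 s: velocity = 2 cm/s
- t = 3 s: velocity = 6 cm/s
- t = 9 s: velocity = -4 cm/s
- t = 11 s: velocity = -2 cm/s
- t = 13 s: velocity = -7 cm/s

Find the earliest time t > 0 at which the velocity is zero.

v changes sign on 3–9 s (from 6 to -4); the graph is linear there, so v = 0 at t = 3 + (-6)·(9 − 3)/(-4 − 6) = 6.6 s.

t = 6.6 s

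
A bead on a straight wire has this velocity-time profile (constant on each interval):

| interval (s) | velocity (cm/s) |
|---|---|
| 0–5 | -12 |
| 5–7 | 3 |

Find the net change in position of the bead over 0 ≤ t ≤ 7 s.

-54 cm

Displacement is the signed area under the v-t curve.
0–5 s: -12 × 5 = -60 cm
5–7 s: 3 × 2 = 6 cm
Net displacement = -54 cm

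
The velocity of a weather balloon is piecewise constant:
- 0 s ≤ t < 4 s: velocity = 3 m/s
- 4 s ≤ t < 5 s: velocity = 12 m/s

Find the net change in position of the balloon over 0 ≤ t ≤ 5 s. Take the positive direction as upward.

24 m

Displacement is the signed area under the v-t curve.
0–4 s: 3 × 4 = 12 m
4–5 s: 12 × 1 = 12 m
Net displacement = 24 m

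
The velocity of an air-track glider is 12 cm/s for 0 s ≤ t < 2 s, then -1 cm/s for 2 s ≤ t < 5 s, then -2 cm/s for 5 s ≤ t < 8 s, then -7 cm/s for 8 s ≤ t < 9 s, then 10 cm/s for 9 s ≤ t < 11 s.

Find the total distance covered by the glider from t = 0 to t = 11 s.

60 cm

Total distance travelled is ∫|v| dt — sum the magnitudes of each area piece.
0–2 s: |12| × 2 = 24 cm
2–5 s: |-1| × 3 = 3 cm
5–8 s: |-2| × 3 = 6 cm
8–9 s: |-7| × 1 = 7 cm
9–11 s: |10| × 2 = 20 cm
Total distance = 60 cm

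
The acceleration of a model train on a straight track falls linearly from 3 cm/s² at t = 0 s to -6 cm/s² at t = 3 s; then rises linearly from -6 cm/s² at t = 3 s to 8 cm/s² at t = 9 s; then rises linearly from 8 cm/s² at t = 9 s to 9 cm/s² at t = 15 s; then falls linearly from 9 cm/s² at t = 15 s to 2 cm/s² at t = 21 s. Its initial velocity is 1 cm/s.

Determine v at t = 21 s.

86.5 cm/s

Δv equals the area under the a-t graph; then v = v₀ + Δv.
0–3 s: ½(3 + -6)(3) = -4.5 cm/s
3–9 s: ½(-6 + 8)(6) = 6 cm/s
9–15 s: ½(8 + 9)(6) = 51 cm/s
15–21 s: ½(9 + 2)(6) = 33 cm/s
Δv = 85.5 cm/s, so v(21) = 1 + (85.5) = 86.5 cm/s.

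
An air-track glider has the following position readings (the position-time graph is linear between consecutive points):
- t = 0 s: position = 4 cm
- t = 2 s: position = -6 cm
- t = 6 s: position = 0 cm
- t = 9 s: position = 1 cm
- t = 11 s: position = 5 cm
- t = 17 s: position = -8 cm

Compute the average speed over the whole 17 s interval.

2 cm/s

Average speed = (total path length)/(elapsed time); on a piecewise-linear x-t graph the path length is Σ|Δx|.
0–2 s: |Δx| = |-6 − 4| = 10 cm
2–6 s: |Δx| = |0 − -6| = 6 cm
6–9 s: |Δx| = |1 − 0| = 1 cm
9–11 s: |Δx| = |5 − 1| = 4 cm
11–17 s: |Δx| = |-8 − 5| = 13 cm
Total path = 34 cm; average speed = 34/17 = 2 cm/s.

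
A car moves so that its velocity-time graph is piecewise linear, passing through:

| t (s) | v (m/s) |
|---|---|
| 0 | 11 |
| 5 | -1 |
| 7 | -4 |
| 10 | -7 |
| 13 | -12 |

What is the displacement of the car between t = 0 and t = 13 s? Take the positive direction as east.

-25 m

Net displacement equals the area under the velocity-time graph (areas below the axis count negative).
0–5 s: ½(11 + -1)(5) = 25 m
5–7 s: ½(-1 + -4)(2) = -5 m
7–10 s: ½(-4 + -7)(3) = -16.5 m
10–13 s: ½(-7 + -12)(3) = -28.5 m
Net displacement = -25 m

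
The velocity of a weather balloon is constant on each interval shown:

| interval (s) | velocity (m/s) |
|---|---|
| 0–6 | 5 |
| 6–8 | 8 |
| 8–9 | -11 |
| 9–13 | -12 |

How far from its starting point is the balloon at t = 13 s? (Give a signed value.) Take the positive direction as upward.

Net displacement equals the area under the velocity-time graph (areas below the axis count negative).
0–6 s: 5 × 6 = 30 m
6–8 s: 8 × 2 = 16 m
8–9 s: -11 × 1 = -11 m
9–13 s: -12 × 4 = -48 m
Net displacement = -13 m

-13 m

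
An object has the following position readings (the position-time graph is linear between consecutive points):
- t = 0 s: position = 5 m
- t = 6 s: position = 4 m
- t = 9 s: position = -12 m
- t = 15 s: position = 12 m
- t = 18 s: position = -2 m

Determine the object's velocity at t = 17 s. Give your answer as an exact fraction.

Velocity is the slope of the x-t graph on 15–18 s: (-2 − 12)/(18 − 15) = -14/3 m/s.

-14/3 m/s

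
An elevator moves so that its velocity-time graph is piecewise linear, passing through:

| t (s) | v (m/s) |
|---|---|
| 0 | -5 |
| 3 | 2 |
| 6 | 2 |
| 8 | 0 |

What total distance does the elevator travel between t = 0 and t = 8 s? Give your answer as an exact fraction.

Total distance travelled is ∫|v| dt — sum the magnitudes of each area piece.
0–3 s: v = 0 at t = 15/7 s; triangle areas 75/14 + 6/7 = 87/14 m
3–6 s: |2| × 3 = 6 m
6–8 s: |½(2 + 0)(2)| = 2 m
Total distance = 199/14 m

199/14 m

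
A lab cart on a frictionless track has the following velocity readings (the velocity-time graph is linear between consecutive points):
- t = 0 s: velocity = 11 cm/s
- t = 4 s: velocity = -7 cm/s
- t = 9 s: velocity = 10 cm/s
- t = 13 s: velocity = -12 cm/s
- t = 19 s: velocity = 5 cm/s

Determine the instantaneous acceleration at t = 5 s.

Acceleration is the slope of the v-t graph on 4–9 s: (10 − -7)/(9 − 4) = 3.4 cm/s².

3.4 cm/s²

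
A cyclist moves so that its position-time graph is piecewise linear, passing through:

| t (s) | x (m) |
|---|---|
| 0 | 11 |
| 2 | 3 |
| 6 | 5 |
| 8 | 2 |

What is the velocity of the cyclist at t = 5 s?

Velocity is the slope of the x-t graph on 2–6 s: (5 − 3)/(6 − 2) = 0.5 m/s.

0.5 m/s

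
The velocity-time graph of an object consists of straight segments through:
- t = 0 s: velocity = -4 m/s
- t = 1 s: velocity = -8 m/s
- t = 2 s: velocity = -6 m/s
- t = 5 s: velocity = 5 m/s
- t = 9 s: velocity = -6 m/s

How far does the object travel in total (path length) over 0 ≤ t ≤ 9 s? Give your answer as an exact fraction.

Total distance travelled is ∫|v| dt — sum the magnitudes of each area piece.
0–1 s: |½(-4 + -8)(1)| = 6 m
1–2 s: |½(-8 + -6)(1)| = 7 m
2–5 s: v = 0 at t = 40/11 s; triangle areas 54/11 + 75/22 = 183/22 m
5–9 s: v = 0 at t = 75/11 s; triangle areas 50/11 + 72/11 = 122/11 m
Total distance = 713/22 m

713/22 m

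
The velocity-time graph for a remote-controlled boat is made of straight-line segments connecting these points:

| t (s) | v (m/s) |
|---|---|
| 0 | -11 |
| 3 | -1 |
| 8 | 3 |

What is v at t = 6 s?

1.4 m/s

On 3–8 s the graph is linear from -1 to 3 m/s: v(6) = -1 + (3 − -1)·(6 − 3)/(8 − 3) = 1.4 m/s.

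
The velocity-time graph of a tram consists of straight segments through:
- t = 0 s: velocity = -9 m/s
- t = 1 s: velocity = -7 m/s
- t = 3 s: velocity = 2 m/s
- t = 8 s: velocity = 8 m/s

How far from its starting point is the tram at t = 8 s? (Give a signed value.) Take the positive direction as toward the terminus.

Displacement is the signed area under the v-t curve.
0–1 s: ½(-9 + -7)(1) = -8 m
1–3 s: ½(-7 + 2)(2) = -5 m
3–8 s: ½(2 + 8)(5) = 25 m
Net displacement = 12 m

12 m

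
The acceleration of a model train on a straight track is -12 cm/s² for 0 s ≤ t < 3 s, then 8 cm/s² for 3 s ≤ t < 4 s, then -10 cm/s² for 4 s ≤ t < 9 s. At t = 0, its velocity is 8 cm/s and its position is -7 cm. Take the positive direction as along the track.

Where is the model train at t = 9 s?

-286 cm

On each constant-a segment, Δv = aΔt and Δx = v₀Δt + ½aΔt²; chain segment to segment.
0–3 s: v starts 8 cm/s; Δx = 8·3 + ½·-12·3² = -30 cm; v ends -28 cm/s.
3–4 s: v starts -28 cm/s; Δx = -28·1 + ½·8·1² = -24 cm; v ends -20 cm/s.
4–9 s: v starts -20 cm/s; Δx = -20·5 + ½·-10·5² = -225 cm; v ends -70 cm/s.
x(9) = -7 + Σ Δx = -286 cm.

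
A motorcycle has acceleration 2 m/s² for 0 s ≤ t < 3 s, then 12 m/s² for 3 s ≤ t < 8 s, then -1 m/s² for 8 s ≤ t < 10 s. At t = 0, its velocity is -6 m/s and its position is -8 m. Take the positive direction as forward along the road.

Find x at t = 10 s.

On each constant-a segment, Δv = aΔt and Δx = v₀Δt + ½aΔt²; chain segment to segment.
0–3 s: v starts -6 m/s; Δx = -6·3 + ½·2·3² = -9 m; v ends 0 m/s.
3–8 s: v starts 0 m/s; Δx = 0·5 + ½·12·5² = 150 m; v ends 60 m/s.
8–10 s: v starts 60 m/s; Δx = 60·2 + ½·-1·2² = 118 m; v ends 58 m/s.
x(10) = -8 + Σ Δx = 251 m.

251 m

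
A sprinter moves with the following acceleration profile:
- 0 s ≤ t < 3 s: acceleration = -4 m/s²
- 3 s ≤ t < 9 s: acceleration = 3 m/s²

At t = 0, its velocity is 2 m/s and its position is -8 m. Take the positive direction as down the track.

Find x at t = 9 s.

On each constant-a segment, Δv = aΔt and Δx = v₀Δt + ½aΔt²; chain segment to segment.
0–3 s: v starts 2 m/s; Δx = 2·3 + ½·-4·3² = -12 m; v ends -10 m/s.
3–9 s: v starts -10 m/s; Δx = -10·6 + ½·3·6² = -6 m; v ends 8 m/s.
x(9) = -8 + Σ Δx = -26 m.

-26 m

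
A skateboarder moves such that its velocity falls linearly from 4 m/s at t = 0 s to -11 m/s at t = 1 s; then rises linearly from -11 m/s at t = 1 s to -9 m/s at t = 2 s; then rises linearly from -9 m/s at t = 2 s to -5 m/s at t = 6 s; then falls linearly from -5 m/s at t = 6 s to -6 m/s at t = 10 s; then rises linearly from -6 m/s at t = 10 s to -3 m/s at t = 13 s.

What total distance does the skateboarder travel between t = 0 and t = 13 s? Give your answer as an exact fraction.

Total distance travelled is ∫|v| dt — sum the magnitudes of each area piece.
0–1 s: v = 0 at t = 4/15 s; triangle areas 8/15 + 121/30 = 137/30 m
1–2 s: |½(-11 + -9)(1)| = 10 m
2–6 s: |½(-9 + -5)(4)| = 28 m
6–10 s: |½(-5 + -6)(4)| = 22 m
10–13 s: |½(-6 + -3)(3)| = 13.5 m
Total distance = 1171/15 m

1171/15 m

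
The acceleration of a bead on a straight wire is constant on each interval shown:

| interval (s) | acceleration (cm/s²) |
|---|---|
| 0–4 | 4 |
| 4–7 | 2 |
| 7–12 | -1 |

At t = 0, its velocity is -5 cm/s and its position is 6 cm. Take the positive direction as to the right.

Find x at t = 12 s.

132.5 cm

On each constant-a segment, Δv = aΔt and Δx = v₀Δt + ½aΔt²; chain segment to segment.
0–4 s: v starts -5 cm/s; Δx = -5·4 + ½·4·4² = 12 cm; v ends 11 cm/s.
4–7 s: v starts 11 cm/s; Δx = 11·3 + ½·2·3² = 42 cm; v ends 17 cm/s.
7–12 s: v starts 17 cm/s; Δx = 17·5 + ½·-1·5² = 72.5 cm; v ends 12 cm/s.
x(12) = 6 + Σ Δx = 132.5 cm.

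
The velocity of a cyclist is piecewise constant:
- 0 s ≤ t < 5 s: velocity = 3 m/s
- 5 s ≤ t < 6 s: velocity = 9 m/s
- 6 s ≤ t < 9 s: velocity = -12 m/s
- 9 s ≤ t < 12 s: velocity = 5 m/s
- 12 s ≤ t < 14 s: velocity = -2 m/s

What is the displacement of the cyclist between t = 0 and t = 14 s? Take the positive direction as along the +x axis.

Net displacement equals the area under the velocity-time graph (areas below the axis count negative).
0–5 s: 3 × 5 = 15 m
5–6 s: 9 × 1 = 9 m
6–9 s: -12 × 3 = -36 m
9–12 s: 5 × 3 = 15 m
12–14 s: -2 × 2 = -4 m
Net displacement = -1 m

-1 m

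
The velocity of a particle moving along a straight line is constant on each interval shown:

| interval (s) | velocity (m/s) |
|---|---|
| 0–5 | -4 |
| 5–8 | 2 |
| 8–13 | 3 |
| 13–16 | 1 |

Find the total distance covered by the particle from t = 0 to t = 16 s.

44 m

Distance (not displacement) is the total path length: add the absolute areas under v-t.
0–5 s: |-4| × 5 = 20 m
5–8 s: |2| × 3 = 6 m
8–13 s: |3| × 5 = 15 m
13–16 s: |1| × 3 = 3 m
Total distance = 44 m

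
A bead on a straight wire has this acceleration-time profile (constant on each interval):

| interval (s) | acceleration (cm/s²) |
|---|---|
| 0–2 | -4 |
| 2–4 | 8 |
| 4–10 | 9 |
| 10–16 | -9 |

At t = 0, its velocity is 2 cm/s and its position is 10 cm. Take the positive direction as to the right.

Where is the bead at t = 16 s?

454 cm

On each constant-a segment, Δv = aΔt and Δx = v₀Δt + ½aΔt²; chain segment to segment.
0–2 s: v starts 2 cm/s; Δx = 2·2 + ½·-4·2² = -4 cm; v ends -6 cm/s.
2–4 s: v starts -6 cm/s; Δx = -6·2 + ½·8·2² = 4 cm; v ends 10 cm/s.
4–10 s: v starts 10 cm/s; Δx = 10·6 + ½·9·6² = 222 cm; v ends 64 cm/s.
10–16 s: v starts 64 cm/s; Δx = 64·6 + ½·-9·6² = 222 cm; v ends 10 cm/s.
x(16) = 10 + Σ Δx = 454 cm.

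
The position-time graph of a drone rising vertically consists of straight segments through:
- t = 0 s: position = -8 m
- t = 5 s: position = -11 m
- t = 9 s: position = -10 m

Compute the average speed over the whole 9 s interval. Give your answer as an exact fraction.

Average speed = (total path length)/(elapsed time); on a piecewise-linear x-t graph the path length is Σ|Δx|.
0–5 s: |Δx| = |-11 − -8| = 3 m
5–9 s: |Δx| = |-10 − -11| = 1 m
Total path = 4 m; average speed = 4/9 = 4/9 m/s.

4/9 m/s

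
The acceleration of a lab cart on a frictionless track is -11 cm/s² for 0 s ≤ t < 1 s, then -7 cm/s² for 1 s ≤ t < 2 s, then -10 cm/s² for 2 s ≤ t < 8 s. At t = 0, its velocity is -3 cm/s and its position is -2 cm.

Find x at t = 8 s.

On each constant-a segment, Δv = aΔt and Δx = v₀Δt + ½aΔt²; chain segment to segment.
0–1 s: v starts -3 cm/s; Δx = -3·1 + ½·-11·1² = -8.5 cm; v ends -14 cm/s.
1–2 s: v starts -14 cm/s; Δx = -14·1 + ½·-7·1² = -17.5 cm; v ends -21 cm/s.
2–8 s: v starts -21 cm/s; Δx = -21·6 + ½·-10·6² = -306 cm; v ends -81 cm/s.
x(8) = -2 + Σ Δx = -334 cm.

-334 cm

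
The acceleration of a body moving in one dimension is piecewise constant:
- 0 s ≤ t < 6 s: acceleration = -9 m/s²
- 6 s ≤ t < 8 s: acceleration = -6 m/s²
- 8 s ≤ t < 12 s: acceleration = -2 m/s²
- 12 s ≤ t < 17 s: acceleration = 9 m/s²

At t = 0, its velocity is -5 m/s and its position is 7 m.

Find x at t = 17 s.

-897.5 m

On each constant-a segment, Δv = aΔt and Δx = v₀Δt + ½aΔt²; chain segment to segment.
0–6 s: v starts -5 m/s; Δx = -5·6 + ½·-9·6² = -192 m; v ends -59 m/s.
6–8 s: v starts -59 m/s; Δx = -59·2 + ½·-6·2² = -130 m; v ends -71 m/s.
8–12 s: v starts -71 m/s; Δx = -71·4 + ½·-2·4² = -300 m; v ends -79 m/s.
12–17 s: v starts -79 m/s; Δx = -79·5 + ½·9·5² = -282.5 m; v ends -34 m/s.
x(17) = 7 + Σ Δx = -897.5 m.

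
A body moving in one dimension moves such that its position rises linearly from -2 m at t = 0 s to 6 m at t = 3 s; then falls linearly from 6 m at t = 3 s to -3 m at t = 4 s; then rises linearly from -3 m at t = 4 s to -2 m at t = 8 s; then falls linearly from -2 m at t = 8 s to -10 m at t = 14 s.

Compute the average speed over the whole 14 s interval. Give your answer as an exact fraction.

13/7 m/s

Average speed = (total path length)/(elapsed time); on a piecewise-linear x-t graph the path length is Σ|Δx|.
0–3 s: |Δx| = |6 − -2| = 8 m
3–4 s: |Δx| = |-3 − 6| = 9 m
4–8 s: |Δx| = |-2 − -3| = 1 m
8–14 s: |Δx| = |-10 − -2| = 8 m
Total path = 26 m; average speed = 26/14 = 13/7 m/s.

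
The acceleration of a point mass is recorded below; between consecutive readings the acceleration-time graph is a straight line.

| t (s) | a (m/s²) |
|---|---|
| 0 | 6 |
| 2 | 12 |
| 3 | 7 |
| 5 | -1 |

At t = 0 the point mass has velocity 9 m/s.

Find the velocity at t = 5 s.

Δv equals the area under the a-t graph; then v = v₀ + Δv.
0–2 s: ½(6 + 12)(2) = 18 m/s
2–3 s: ½(12 + 7)(1) = 9.5 m/s
3–5 s: ½(7 + -1)(2) = 6 m/s
Δv = 33.5 m/s, so v(5) = 9 + (33.5) = 42.5 m/s.

42.5 m/s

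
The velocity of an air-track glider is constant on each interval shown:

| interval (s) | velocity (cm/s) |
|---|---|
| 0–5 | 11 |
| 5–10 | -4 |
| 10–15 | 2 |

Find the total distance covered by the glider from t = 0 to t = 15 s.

85 cm

Total distance travelled is ∫|v| dt — sum the magnitudes of each area piece.
0–5 s: |11| × 5 = 55 cm
5–10 s: |-4| × 5 = 20 cm
10–15 s: |2| × 5 = 10 cm
Total distance = 85 cm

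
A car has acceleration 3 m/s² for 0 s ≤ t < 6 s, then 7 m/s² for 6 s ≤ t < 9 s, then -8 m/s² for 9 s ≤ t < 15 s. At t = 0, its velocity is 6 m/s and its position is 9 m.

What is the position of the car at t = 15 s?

On each constant-a segment, Δv = aΔt and Δx = v₀Δt + ½aΔt²; chain segment to segment.
0–6 s: v starts 6 m/s; Δx = 6·6 + ½·3·6² = 90 m; v ends 24 m/s.
6–9 s: v starts 24 m/s; Δx = 24·3 + ½·7·3² = 103.5 m; v ends 45 m/s.
9–15 s: v starts 45 m/s; Δx = 45·6 + ½·-8·6² = 126 m; v ends -3 m/s.
x(15) = 9 + Σ Δx = 328.5 m.

328.5 m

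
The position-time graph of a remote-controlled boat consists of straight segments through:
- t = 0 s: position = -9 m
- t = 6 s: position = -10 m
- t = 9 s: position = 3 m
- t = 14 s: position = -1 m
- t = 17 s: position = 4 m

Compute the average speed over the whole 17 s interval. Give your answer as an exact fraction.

Average speed = (total path length)/(elapsed time); on a piecewise-linear x-t graph the path length is Σ|Δx|.
0–6 s: |Δx| = |-10 − -9| = 1 m
6–9 s: |Δx| = |3 − -10| = 13 m
9–14 s: |Δx| = |-1 − 3| = 4 m
14–17 s: |Δx| = |4 − -1| = 5 m
Total path = 23 m; average speed = 23/17 = 23/17 m/s.

23/17 m/s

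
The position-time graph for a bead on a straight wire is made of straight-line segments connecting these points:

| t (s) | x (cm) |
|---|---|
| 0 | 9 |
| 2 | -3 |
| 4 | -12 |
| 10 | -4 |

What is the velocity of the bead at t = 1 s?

Velocity is the slope of the x-t graph on 0–2 s: (-3 − 9)/(2 − 0) = -6 cm/s.

-6 cm/s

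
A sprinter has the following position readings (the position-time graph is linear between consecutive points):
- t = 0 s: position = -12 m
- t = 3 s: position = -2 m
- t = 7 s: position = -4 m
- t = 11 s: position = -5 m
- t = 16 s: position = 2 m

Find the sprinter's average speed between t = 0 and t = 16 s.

1.25 m/s

Average speed = (total path length)/(elapsed time); on a piecewise-linear x-t graph the path length is Σ|Δx|.
0–3 s: |Δx| = |-2 − -12| = 10 m
3–7 s: |Δx| = |-4 − -2| = 2 m
7–11 s: |Δx| = |-5 − -4| = 1 m
11–16 s: |Δx| = |2 − -5| = 7 m
Total path = 20 m; average speed = 20/16 = 1.25 m/s.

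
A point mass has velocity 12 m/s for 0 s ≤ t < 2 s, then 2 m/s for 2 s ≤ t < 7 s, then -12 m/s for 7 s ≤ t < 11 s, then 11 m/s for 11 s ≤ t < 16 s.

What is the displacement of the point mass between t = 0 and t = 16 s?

Net displacement equals the area under the velocity-time graph (areas below the axis count negative).
0–2 s: 12 × 2 = 24 m
2–7 s: 2 × 5 = 10 m
7–11 s: -12 × 4 = -48 m
11–16 s: 11 × 5 = 55 m
Net displacement = 41 m

41 m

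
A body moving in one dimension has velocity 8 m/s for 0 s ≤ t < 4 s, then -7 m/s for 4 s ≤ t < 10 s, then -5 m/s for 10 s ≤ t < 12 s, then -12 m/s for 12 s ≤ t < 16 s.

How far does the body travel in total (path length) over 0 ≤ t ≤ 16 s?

132 m

Total distance travelled is ∫|v| dt — sum the magnitudes of each area piece.
0–4 s: |8| × 4 = 32 m
4–10 s: |-7| × 6 = 42 m
10–12 s: |-5| × 2 = 10 m
12–16 s: |-12| × 4 = 48 m
Total distance = 132 m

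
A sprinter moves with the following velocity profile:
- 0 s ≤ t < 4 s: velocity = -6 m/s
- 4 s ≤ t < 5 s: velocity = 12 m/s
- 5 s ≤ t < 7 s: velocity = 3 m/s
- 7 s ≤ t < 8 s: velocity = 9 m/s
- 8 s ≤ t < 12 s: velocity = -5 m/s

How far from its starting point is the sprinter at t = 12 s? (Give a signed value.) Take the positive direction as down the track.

-17 m

Displacement is the signed area under the v-t curve.
0–4 s: -6 × 4 = -24 m
4–5 s: 12 × 1 = 12 m
5–7 s: 3 × 2 = 6 m
7–8 s: 9 × 1 = 9 m
8–12 s: -5 × 4 = -20 m
Net displacement = -17 m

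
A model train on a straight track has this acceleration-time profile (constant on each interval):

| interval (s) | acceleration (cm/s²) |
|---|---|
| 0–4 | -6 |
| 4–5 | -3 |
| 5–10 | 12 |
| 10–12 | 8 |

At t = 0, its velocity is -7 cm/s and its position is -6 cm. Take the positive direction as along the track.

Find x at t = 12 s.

-66.5 cm

On each constant-a segment, Δv = aΔt and Δx = v₀Δt + ½aΔt²; chain segment to segment.
0–4 s: v starts -7 cm/s; Δx = -7·4 + ½·-6·4² = -76 cm; v ends -31 cm/s.
4–5 s: v starts -31 cm/s; Δx = -31·1 + ½·-3·1² = -32.5 cm; v ends -34 cm/s.
5–10 s: v starts -34 cm/s; Δx = -34·5 + ½·12·5² = -20 cm; v ends 26 cm/s.
10–12 s: v starts 26 cm/s; Δx = 26·2 + ½·8·2² = 68 cm; v ends 42 cm/s.
x(12) = -6 + Σ Δx = -66.5 cm.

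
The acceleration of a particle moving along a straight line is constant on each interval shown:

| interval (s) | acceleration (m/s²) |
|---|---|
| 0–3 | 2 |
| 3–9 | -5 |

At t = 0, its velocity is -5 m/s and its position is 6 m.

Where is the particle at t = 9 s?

-84 m

On each constant-a segment, Δv = aΔt and Δx = v₀Δt + ½aΔt²; chain segment to segment.
0–3 s: v starts -5 m/s; Δx = -5·3 + ½·2·3² = -6 m; v ends 1 m/s.
3–9 s: v starts 1 m/s; Δx = 1·6 + ½·-5·6² = -84 m; v ends -29 m/s.
x(9) = 6 + Σ Δx = -84 m.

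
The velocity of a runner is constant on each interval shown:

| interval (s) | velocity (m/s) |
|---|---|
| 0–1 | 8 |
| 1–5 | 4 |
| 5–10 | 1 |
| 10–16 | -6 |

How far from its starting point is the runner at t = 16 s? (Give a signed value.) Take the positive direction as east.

-7 m

Net displacement equals the area under the velocity-time graph (areas below the axis count negative).
0–1 s: 8 × 1 = 8 m
1–5 s: 4 × 4 = 16 m
5–10 s: 1 × 5 = 5 m
10–16 s: -6 × 6 = -36 m
Net displacement = -7 m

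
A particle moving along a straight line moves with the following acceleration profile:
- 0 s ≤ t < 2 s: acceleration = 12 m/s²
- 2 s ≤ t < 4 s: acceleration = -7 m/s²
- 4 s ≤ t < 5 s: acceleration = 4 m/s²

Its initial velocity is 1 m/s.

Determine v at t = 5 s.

15 m/s

Δv equals the area under the a-t graph; then v = v₀ + Δv.
0–2 s: 12 × 2 = 24 m/s
2–4 s: -7 × 2 = -14 m/s
4–5 s: 4 × 1 = 4 m/s
Δv = 14 m/s, so v(5) = 1 + (14) = 15 m/s.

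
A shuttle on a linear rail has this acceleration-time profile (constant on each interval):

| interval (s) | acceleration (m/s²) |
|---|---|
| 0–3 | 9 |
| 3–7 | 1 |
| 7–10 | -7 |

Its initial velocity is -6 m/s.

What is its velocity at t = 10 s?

4 m/s

Δv equals the area under the a-t graph; then v = v₀ + Δv.
0–3 s: 9 × 3 = 27 m/s
3–7 s: 1 × 4 = 4 m/s
7–10 s: -7 × 3 = -21 m/s
Δv = 10 m/s, so v(10) = -6 + (10) = 4 m/s.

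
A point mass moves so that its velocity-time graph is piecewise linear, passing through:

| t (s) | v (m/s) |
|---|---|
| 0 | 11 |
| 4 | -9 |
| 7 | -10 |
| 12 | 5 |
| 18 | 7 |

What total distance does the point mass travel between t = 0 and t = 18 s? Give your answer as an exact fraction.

1583/15 m

Distance (not displacement) is the total path length: add the absolute areas under v-t.
0–4 s: v = 0 at t = 2.2 s; triangle areas 12.1 + 8.1 = 20.2 m
4–7 s: |½(-9 + -10)(3)| = 28.5 m
7–12 s: v = 0 at t = 31/3 s; triangle areas 50/3 + 25/6 = 125/6 m
12–18 s: |½(5 + 7)(6)| = 36 m
Total distance = 1583/15 m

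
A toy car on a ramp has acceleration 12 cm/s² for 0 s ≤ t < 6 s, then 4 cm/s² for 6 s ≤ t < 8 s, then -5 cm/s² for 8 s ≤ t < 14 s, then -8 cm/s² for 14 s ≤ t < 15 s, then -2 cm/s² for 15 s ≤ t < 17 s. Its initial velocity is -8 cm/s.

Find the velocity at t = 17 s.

30 cm/s

Δv equals the area under the a-t graph; then v = v₀ + Δv.
0–6 s: 12 × 6 = 72 cm/s
6–8 s: 4 × 2 = 8 cm/s
8–14 s: -5 × 6 = -30 cm/s
14–15 s: -8 × 1 = -8 cm/s
15–17 s: -2 × 2 = -4 cm/s
Δv = 38 cm/s, so v(17) = -8 + (38) = 30 cm/s.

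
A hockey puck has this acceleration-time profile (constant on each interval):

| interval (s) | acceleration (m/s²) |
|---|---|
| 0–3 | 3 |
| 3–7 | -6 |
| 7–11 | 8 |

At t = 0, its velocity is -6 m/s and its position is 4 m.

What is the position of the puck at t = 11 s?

On each constant-a segment, Δv = aΔt and Δx = v₀Δt + ½aΔt²; chain segment to segment.
0–3 s: v starts -6 m/s; Δx = -6·3 + ½·3·3² = -4.5 m; v ends 3 m/s.
3–7 s: v starts 3 m/s; Δx = 3·4 + ½·-6·4² = -36 m; v ends -21 m/s.
7–11 s: v starts -21 m/s; Δx = -21·4 + ½·8·4² = -20 m; v ends 11 m/s.
x(11) = 4 + Σ Δx = -56.5 m.

-56.5 m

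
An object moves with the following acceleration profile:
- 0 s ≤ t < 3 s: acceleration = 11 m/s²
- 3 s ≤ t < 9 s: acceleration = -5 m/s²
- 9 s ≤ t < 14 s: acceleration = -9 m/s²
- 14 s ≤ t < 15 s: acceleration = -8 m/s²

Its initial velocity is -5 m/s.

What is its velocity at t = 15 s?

-55 m/s

Δv equals the area under the a-t graph; then v = v₀ + Δv.
0–3 s: 11 × 3 = 33 m/s
3–9 s: -5 × 6 = -30 m/s
9–14 s: -9 × 5 = -45 m/s
14–15 s: -8 × 1 = -8 m/s
Δv = -50 m/s, so v(15) = -5 + (-50) = -55 m/s.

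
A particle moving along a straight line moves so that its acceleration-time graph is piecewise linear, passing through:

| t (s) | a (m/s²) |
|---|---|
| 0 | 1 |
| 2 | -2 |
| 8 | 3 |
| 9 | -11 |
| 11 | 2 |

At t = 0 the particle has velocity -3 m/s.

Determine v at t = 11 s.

-14 m/s

Δv equals the area under the a-t graph; then v = v₀ + Δv.
0–2 s: ½(1 + -2)(2) = -1 m/s
2–8 s: ½(-2 + 3)(6) = 3 m/s
8–9 s: ½(3 + -11)(1) = -4 m/s
9–11 s: ½(-11 + 2)(2) = -9 m/s
Δv = -11 m/s, so v(11) = -3 + (-11) = -14 m/s.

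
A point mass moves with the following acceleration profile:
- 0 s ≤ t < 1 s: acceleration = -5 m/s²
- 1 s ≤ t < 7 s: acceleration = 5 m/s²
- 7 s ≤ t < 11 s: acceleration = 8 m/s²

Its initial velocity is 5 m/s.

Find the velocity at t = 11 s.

62 m/s

Δv equals the area under the a-t graph; then v = v₀ + Δv.
0–1 s: -5 × 1 = -5 m/s
1–7 s: 5 × 6 = 30 m/s
7–11 s: 8 × 4 = 32 m/s
Δv = 57 m/s, so v(11) = 5 + (57) = 62 m/s.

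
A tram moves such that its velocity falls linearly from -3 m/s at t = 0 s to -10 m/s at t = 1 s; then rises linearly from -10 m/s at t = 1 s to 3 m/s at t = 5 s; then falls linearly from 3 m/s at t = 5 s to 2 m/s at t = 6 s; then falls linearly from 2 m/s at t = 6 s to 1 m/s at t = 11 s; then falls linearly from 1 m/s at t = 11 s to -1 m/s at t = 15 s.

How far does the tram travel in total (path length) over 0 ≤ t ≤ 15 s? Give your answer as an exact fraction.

917/26 m

Distance (not displacement) is the total path length: add the absolute areas under v-t.
0–1 s: |½(-3 + -10)(1)| = 6.5 m
1–5 s: v = 0 at t = 53/13 s; triangle areas 200/13 + 18/13 = 218/13 m
5–6 s: |½(3 + 2)(1)| = 2.5 m
6–11 s: |½(2 + 1)(5)| = 7.5 m
11–15 s: v = 0 at t = 13 s; triangle areas 1 + 1 = 2 m
Total distance = 917/26 m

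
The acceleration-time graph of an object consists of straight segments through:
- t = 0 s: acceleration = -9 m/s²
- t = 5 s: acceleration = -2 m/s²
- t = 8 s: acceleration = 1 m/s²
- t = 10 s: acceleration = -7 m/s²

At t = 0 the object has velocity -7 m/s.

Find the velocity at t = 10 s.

Δv equals the area under the a-t graph; then v = v₀ + Δv.
0–5 s: ½(-9 + -2)(5) = -27.5 m/s
5–8 s: ½(-2 + 1)(3) = -1.5 m/s
8–10 s: ½(1 + -7)(2) = -6 m/s
Δv = -35 m/s, so v(10) = -7 + (-35) = -42 m/s.

-42 m/s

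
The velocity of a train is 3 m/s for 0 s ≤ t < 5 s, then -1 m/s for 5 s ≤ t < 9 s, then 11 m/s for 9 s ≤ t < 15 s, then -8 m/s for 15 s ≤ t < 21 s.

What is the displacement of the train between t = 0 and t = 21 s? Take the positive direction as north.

Net displacement equals the area under the velocity-time graph (areas below the axis count negative).
0–5 s: 3 × 5 = 15 m
5–9 s: -1 × 4 = -4 m
9–15 s: 11 × 6 = 66 m
15–21 s: -8 × 6 = -48 m
Net displacement = 29 m

29 m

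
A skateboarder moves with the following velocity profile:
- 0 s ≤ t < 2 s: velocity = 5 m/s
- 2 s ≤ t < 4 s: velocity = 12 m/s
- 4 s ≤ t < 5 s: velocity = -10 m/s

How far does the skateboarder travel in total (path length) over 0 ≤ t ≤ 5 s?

Total distance travelled is ∫|v| dt — sum the magnitudes of each area piece.
0–2 s: |5| × 2 = 10 m
2–4 s: |12| × 2 = 24 m
4–5 s: |-10| × 1 = 10 m
Total distance = 44 m

44 m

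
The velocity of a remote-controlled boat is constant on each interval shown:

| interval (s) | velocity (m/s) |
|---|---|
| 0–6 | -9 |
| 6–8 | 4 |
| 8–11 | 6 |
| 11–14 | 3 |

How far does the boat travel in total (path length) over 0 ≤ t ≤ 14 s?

89 m

Distance (not displacement) is the total path length: add the absolute areas under v-t.
0–6 s: |-9| × 6 = 54 m
6–8 s: |4| × 2 = 8 m
8–11 s: |6| × 3 = 18 m
11–14 s: |3| × 3 = 9 m
Total distance = 89 m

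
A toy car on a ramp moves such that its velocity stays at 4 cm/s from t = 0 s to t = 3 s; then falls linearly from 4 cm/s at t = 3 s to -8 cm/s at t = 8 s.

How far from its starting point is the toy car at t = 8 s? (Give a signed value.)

2 cm

Displacement is the signed area under the v-t curve.
0–3 s: 4 × 3 = 12 cm
3–8 s: ½(4 + -8)(5) = -10 cm
Net displacement = 2 cm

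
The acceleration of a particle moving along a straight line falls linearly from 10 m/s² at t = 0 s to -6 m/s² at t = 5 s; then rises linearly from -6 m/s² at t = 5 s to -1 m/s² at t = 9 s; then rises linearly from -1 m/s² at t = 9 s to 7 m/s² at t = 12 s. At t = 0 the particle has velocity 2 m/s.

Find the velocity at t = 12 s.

Δv equals the area under the a-t graph; then v = v₀ + Δv.
0–5 s: ½(10 + -6)(5) = 10 m/s
5–9 s: ½(-6 + -1)(4) = -14 m/s
9–12 s: ½(-1 + 7)(3) = 9 m/s
Δv = 5 m/s, so v(12) = 2 + (5) = 7 m/s.

7 m/s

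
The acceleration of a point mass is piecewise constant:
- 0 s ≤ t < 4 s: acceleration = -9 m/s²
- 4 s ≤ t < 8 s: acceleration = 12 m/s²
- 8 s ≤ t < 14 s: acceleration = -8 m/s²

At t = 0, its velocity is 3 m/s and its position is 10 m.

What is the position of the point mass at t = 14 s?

On each constant-a segment, Δv = aΔt and Δx = v₀Δt + ½aΔt²; chain segment to segment.
0–4 s: v starts 3 m/s; Δx = 3·4 + ½·-9·4² = -60 m; v ends -33 m/s.
4–8 s: v starts -33 m/s; Δx = -33·4 + ½·12·4² = -36 m; v ends 15 m/s.
8–14 s: v starts 15 m/s; Δx = 15·6 + ½·-8·6² = -54 m; v ends -33 m/s.
x(14) = 10 + Σ Δx = -140 m.

-140 m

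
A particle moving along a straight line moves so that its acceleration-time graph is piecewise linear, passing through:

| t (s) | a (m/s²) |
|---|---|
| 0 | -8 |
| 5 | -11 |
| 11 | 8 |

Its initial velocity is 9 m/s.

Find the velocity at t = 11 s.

-47.5 m/s

Δv equals the area under the a-t graph; then v = v₀ + Δv.
0–5 s: ½(-8 + -11)(5) = -47.5 m/s
5–11 s: ½(-11 + 8)(6) = -9 m/s
Δv = -56.5 m/s, so v(11) = 9 + (-56.5) = -47.5 m/s.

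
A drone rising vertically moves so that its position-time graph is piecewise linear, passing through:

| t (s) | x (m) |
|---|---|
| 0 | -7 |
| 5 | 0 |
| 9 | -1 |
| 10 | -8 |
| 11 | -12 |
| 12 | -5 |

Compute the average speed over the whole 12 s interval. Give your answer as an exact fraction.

Average speed = (total path length)/(elapsed time); on a piecewise-linear x-t graph the path length is Σ|Δx|.
0–5 s: |Δx| = |0 − -7| = 7 m
5–9 s: |Δx| = |-1 − 0| = 1 m
9–10 s: |Δx| = |-8 − -1| = 7 m
10–11 s: |Δx| = |-12 − -8| = 4 m
11–12 s: |Δx| = |-5 − -12| = 7 m
Total path = 26 m; average speed = 26/12 = 13/6 m/s.

13/6 m/s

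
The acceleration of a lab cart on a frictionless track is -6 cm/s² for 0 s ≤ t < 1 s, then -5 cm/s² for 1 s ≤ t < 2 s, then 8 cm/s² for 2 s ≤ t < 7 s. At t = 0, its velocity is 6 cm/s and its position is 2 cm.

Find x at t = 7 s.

77.5 cm

On each constant-a segment, Δv = aΔt and Δx = v₀Δt + ½aΔt²; chain segment to segment.
0–1 s: v starts 6 cm/s; Δx = 6·1 + ½·-6·1² = 3 cm; v ends 0 cm/s.
1–2 s: v starts 0 cm/s; Δx = 0·1 + ½·-5·1² = -2.5 cm; v ends -5 cm/s.
2–7 s: v starts -5 cm/s; Δx = -5·5 + ½·8·5² = 75 cm; v ends 35 cm/s.
x(7) = 2 + Σ Δx = 77.5 cm.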